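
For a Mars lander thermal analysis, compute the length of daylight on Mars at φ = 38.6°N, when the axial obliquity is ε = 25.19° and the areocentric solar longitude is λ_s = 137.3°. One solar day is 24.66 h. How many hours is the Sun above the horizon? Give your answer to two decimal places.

14.24 h

sin δ = sin 25.19° × sin 137.3° = 0.28864, so δ = +16.777°.
cos H₀ = −tan φ · tan δ = −tan(+38.6°) × tan(+16.777°) = -0.2407, so H₀ = 1.8138 rad = 103.93°.
Daylight = 2H₀/(2π) × 24.66 h = (1.8138/π) × 24.66 = 14.24 h.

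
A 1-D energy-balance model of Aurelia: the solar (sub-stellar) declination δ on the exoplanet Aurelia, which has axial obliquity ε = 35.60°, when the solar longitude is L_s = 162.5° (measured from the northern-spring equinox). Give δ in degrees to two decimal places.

sin δ = sin ε · sin L_s = sin 35.60° × sin 162.5° = 0.175048.
δ = arcsin(0.175048) = +10.08°.

δ = +10.08°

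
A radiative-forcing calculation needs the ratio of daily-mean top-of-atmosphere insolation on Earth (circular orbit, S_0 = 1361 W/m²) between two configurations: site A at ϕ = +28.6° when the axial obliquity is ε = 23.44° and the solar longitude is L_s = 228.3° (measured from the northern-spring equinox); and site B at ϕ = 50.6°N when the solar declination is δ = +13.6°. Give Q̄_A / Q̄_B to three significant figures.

— Configuration A (ϕ=+28.6°):
Solar declination: sin δ = sin ε · sin L_s = sin 23.44° × sin 228.3° = -0.29700, so δ = -17.278°.
cos h₀ = −tan(+28.6°) tan(-17.278°) = 0.1696, h₀ = 1.4004 rad.
Bracket: h₀ sin ϕ sin δ + cos ϕ cos δ sin h₀ = 1.4004×0.47869×-0.29700 + 0.87798×0.95488×0.98552 = -0.199096 + 0.826226 = 0.627130.
Q̄ = (S_0/π) × [bracket] = (1361/π) × 0.627130 = 271.69 W/m².
— Configuration B (ϕ=+50.6°):
cos h₀ = −tan(+50.6°) tan(+13.600°) = -0.2945, h₀ = 1.8698 rad.
Bracket: h₀ sin ϕ sin δ + cos ϕ cos δ sin h₀ = 1.8698×0.77273×0.23514 + 0.63473×0.97196×0.95564 = 0.339742 + 0.589565 = 0.929307.
Q̄ = (S_0/π) × [bracket] = (1361/π) × 0.929307 = 402.59 W/m².
Ratio Q̄_A / Q̄_B = 271.69 / 402.59 = 0.6749.

Q̄_A / Q̄_B ≈ 0.675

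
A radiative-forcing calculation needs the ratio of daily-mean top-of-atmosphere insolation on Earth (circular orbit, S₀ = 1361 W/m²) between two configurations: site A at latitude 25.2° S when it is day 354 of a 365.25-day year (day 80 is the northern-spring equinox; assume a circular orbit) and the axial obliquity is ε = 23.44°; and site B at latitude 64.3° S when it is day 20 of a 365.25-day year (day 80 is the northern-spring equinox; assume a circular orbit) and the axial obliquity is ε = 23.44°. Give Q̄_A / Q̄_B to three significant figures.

— Configuration A (φ=-25.2°):
Solar longitude: λ_s = 360° × (354 − 80)/365.25 = 270.062°.
sin δ = sin 23.44° × sin 270.062° = -0.39779, so δ = -23.440°.
cos H₀ = −tan(-25.2°) tan(-23.440°) = -0.2040, H₀ = 1.7763 rad.
Bracket: H₀ sin φ sin δ + cos φ cos δ sin H₀ = 1.7763×-0.42578×-0.39779 + 0.90483×0.91748×0.97897 = 0.300854 + 0.812705 = 1.113559.
Q̄ = (S₀/π) × [bracket] = (1361/π) × 1.113559 = 482.42 W/m².
— Configuration B (φ=-64.3°):
Solar longitude: λ_s = 360° × (20 − 80)/365.25 = -59.138°, i.e. -59.138° + 360° = 300.862°.
sin δ = sin 23.44° × sin 300.862° = -0.34146, so δ = -19.966°.
cos H₀ = −tan(-64.3°) tan(-19.966°) = -0.7549, H₀ = 2.4263 rad.
Bracket: H₀ sin φ sin δ + cos φ cos δ sin H₀ = 2.4263×-0.90108×-0.34146 + 0.43366×0.93990×0.65587 = 0.746531 + 0.267331 = 1.013862.
Q̄ = (S₀/π) × [bracket] = (1361/π) × 1.013862 = 439.23 W/m².
Ratio Q̄_A / Q̄_B = 482.42 / 439.23 = 1.098.

Q̄_A / Q̄_B ≈ 1.10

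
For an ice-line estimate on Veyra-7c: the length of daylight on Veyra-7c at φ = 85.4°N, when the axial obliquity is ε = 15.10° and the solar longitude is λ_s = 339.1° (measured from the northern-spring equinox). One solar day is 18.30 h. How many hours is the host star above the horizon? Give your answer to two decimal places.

0.00 h

Solar declination: sin δ = sin ε · sin λ_s = sin 15.10° × sin 339.1° = -0.09293, so δ = -5.332°.
cos H₀ = −tan φ · tan δ = 1.1601 ≥ 1, so the host star never rises (polar night) and H₀ = 0.
Daylight = 2H₀/(2π) × 18.30 h = (0.0000/π) × 18.30 = 0.00 h.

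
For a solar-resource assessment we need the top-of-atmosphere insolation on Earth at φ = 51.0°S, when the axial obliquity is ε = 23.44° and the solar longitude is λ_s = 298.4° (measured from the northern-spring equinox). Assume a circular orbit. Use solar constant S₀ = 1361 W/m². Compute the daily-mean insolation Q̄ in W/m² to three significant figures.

Solar declination: sin δ = sin ε · sin λ_s = sin 23.44° × sin 298.4° = -0.34991, so δ = -20.482°.
cos H₀ = −tan(-51.0°) tan(-20.482°) = -0.4613, H₀ = 2.0502 rad.
Bracket: H₀ sin φ sin δ + cos φ cos δ sin H₀ = 2.0502×-0.77715×-0.34991 + 0.62932×0.93678×0.88726 = 0.557516 + 0.523070 = 1.080586.
Q̄ = (S₀/π) × [bracket] = (1361/π) × 1.080586 = 468.1 W/m².

Q̄ ≈ 468 W/m²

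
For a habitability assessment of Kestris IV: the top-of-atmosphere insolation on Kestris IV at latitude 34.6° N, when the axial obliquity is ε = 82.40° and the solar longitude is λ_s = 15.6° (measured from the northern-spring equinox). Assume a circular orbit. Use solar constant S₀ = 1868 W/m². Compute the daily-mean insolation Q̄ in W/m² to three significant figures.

Solar declination: sin δ = sin ε · sin λ_s = sin 82.40° × sin 15.6° = 0.26656, so δ = +15.460°.
cos H₀ = −tan(+34.6°) tan(+15.460°) = -0.1908, H₀ = 1.7628 rad.
Bracket: H₀ sin φ sin δ + cos φ cos δ sin H₀ = 1.7628×0.56784×0.26656 + 0.82314×0.96382×0.98163 = 0.266823 + 0.778785 = 1.045608.
Q̄ = (S₀/π) × [bracket] = (1868/π) × 1.045608 = 621.7 W/m².

Q̄ ≈ 622 W/m²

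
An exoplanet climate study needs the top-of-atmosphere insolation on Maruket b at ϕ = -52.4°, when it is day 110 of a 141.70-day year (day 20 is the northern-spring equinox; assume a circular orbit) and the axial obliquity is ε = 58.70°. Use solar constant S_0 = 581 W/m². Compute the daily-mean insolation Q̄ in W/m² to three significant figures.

Q̄ ≈ 295 W/m²

Solar longitude: L_s = 360° × (110 − 20)/141.70 = 228.652°.
sin δ = sin 58.70° × sin 228.652° = -0.64145, so δ = -39.900°.
cos h₀ = −tan(-52.4°) tan(-39.900°) = -1.0857 ≤ −1 ⇒ polar day, h₀ = π.
Bracket: h₀ sin ϕ sin δ + cos ϕ cos δ sin h₀ = 3.1416×-0.79229×-0.64145 + 0.61015×0.76716×0.00000 = 1.596606 + 0.000000 = 1.596606.
Q̄ = (S_0/π) × [bracket] = (581/π) × 1.596606 = 295.3 W/m².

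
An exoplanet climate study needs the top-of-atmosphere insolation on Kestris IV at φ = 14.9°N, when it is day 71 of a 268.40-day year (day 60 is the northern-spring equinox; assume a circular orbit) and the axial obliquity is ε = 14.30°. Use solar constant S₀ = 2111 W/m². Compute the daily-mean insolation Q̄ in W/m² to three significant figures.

Q̄ ≈ 665 W/m²

Solar longitude: λ_s = 360° × (71 − 60)/268.40 = 14.754°.
sin δ = sin 14.30° × sin 14.754° = 0.06290, so δ = +3.606°.
cos H₀ = −tan(+14.9°) tan(+3.606°) = -0.0168, H₀ = 1.5876 rad.
Bracket: H₀ sin φ sin δ + cos φ cos δ sin H₀ = 1.5876×0.25713×0.06290 + 0.96638×0.99802×0.99986 = 0.025677 + 0.964332 = 0.990009.
Q̄ = (S₀/π) × [bracket] = (2111/π) × 0.990009 = 665.2 W/m².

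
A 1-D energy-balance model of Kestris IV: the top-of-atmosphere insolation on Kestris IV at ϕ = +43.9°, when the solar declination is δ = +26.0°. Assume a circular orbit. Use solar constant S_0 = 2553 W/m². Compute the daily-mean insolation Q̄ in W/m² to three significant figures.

Q̄ ≈ 973 W/m²

cos h₀ = −tan(+43.9°) tan(+26.000°) = -0.4694, h₀ = 2.0594 rad.
Bracket: h₀ sin ϕ sin δ + cos ϕ cos δ sin h₀ = 2.0594×0.69340×0.43837 + 0.72055×0.89879×0.88301 = 0.625987 + 0.571858 = 1.197845.
Q̄ = (S_0/π) × [bracket] = (2553/π) × 1.197845 = 973.4 W/m².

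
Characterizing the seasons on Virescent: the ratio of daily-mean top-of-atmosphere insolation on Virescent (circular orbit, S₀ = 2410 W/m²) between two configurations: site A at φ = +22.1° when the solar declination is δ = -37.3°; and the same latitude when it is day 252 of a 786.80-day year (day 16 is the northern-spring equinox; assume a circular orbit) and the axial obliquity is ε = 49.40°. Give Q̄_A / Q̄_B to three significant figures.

Q̄_A / Q̄_B ≈ 0.368

— Configuration A (φ=+22.1°):
cos H₀ = −tan(+22.1°) tan(-37.300°) = 0.3093, H₀ = 1.2563 rad.
Bracket: H₀ sin φ sin δ + cos φ cos δ sin H₀ = 1.2563×0.37622×-0.60599 + 0.92653×0.79547×0.95095 = -0.286418 + 0.700876 = 0.414458.
Q̄ = (S₀/π) × [bracket] = (2410/π) × 0.414458 = 317.94 W/m².
— Configuration B (φ=+22.1°):
Solar longitude: λ_s = 360° × (252 − 16)/786.80 = 107.982°.
sin δ = sin 49.40° × sin 107.982° = 0.72218, so δ = +46.235°.
cos H₀ = −tan(+22.1°) tan(+46.235°) = -0.4240, H₀ = 2.0086 rad.
Bracket: H₀ sin φ sin δ + cos φ cos δ sin H₀ = 2.0086×0.37622×0.72218 + 0.92653×0.69170×0.90568 = 0.545734 + 0.580433 = 1.126167.
Q̄ = (S₀/π) × [bracket] = (2410/π) × 1.126167 = 863.91 W/m².
Ratio Q̄_A / Q̄_B = 317.94 / 863.91 = 0.3680.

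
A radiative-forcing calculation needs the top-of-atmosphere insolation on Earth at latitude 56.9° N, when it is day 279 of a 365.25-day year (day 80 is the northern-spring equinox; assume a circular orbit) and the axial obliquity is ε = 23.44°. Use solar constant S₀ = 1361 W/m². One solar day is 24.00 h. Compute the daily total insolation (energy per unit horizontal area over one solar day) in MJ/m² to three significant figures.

15.2 MJ/m²

Solar longitude: λ_s = 360° × (279 − 80)/365.25 = 196.140°.
sin δ = sin 23.44° × sin 196.140° = -0.11058, so δ = -6.349°.
cos H₀ = −tan(+56.9°) tan(-6.349°) = 0.1707, H₀ = 1.3993 rad.
Bracket: H₀ sin φ sin δ + cos φ cos δ sin H₀ = 1.3993×0.83772×-0.11058 + 0.54610×0.99387×0.98533 = -0.129624 + 0.534790 = 0.405166.
Q̄ = (S₀/π) × [bracket] = (1361/π) × 0.405166 = 175.53 W/m².
Daily total = Q̄ × 24.00 h × 3600 s/h = 175.53 × 24.00 × 3600 / 10⁶ = 15.17 MJ/m².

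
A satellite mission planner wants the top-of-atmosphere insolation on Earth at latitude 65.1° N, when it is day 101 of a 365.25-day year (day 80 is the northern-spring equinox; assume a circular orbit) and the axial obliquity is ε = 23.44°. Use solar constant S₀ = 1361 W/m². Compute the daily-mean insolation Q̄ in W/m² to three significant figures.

Q̄ ≈ 276 W/m²

Solar longitude: λ_s = 360° × (101 − 80)/365.25 = 20.698°.
sin δ = sin 23.44° × sin 20.698° = 0.14060, so δ = +8.082°.
cos H₀ = −tan(+65.1°) tan(+8.082°) = -0.3059, H₀ = 1.8817 rad.
Bracket: H₀ sin φ sin δ + cos φ cos δ sin H₀ = 1.8817×0.90704×0.14060 + 0.42104×0.99007×0.95205 = 0.239973 + 0.396871 = 0.636844.
Q̄ = (S₀/π) × [bracket] = (1361/π) × 0.636844 = 275.9 W/m².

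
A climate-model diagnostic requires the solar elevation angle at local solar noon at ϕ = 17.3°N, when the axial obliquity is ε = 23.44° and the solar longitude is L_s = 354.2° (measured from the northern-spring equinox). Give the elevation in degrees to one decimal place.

70.4°

Solar declination: sin δ = sin ε · sin L_s = sin 23.44° × sin 354.2° = -0.04020, so δ = -2.304°.
At local noon the hour angle is zero, so the zenith angle equals |ϕ − δ| = |+17.3° − (-2.304°)| = 19.604°.
Elevation = 90° − 19.604° = 70.4°.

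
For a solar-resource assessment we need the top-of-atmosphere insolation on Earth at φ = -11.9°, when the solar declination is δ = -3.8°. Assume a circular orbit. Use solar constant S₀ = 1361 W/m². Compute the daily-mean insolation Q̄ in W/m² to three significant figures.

Q̄ ≈ 432 W/m²

cos H₀ = −tan(-11.9°) tan(-3.800°) = -0.0140, H₀ = 1.5848 rad.
Bracket: H₀ sin φ sin δ + cos φ cos δ sin H₀ = 1.5848×-0.20620×-0.06627 + 0.97851×0.99780×0.99990 = 0.021656 + 0.976260 = 0.997916.
Q̄ = (S₀/π) × [bracket] = (1361/π) × 0.997916 = 432.3 W/m².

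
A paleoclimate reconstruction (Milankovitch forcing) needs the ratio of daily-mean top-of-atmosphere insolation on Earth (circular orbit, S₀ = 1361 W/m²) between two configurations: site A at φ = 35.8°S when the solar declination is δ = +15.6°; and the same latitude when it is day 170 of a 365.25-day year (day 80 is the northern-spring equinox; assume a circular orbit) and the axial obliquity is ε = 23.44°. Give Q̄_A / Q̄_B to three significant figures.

— Configuration A (φ=-35.8°):
cos H₀ = −tan(-35.8°) tan(+15.600°) = 0.2014, H₀ = 1.3680 rad.
Bracket: H₀ sin φ sin δ + cos φ cos δ sin H₀ = 1.3680×-0.58496×0.26892 + 0.81106×0.96316×0.97952 = -0.215197 + 0.765182 = 0.549985.
Q̄ = (S₀/π) × [bracket] = (1361/π) × 0.549985 = 238.26 W/m².
— Configuration B (φ=-35.8°):
Solar longitude: λ_s = 360° × (170 − 80)/365.25 = 88.706°.
sin δ = sin 23.44° × sin 88.706° = 0.39769, so δ = +23.434°.
cos H₀ = −tan(-35.8°) tan(+23.434°) = 0.3126, H₀ = 1.2529 rad.
Bracket: H₀ sin φ sin δ + cos φ cos δ sin H₀ = 1.2529×-0.58496×0.39769 + 0.81106×0.91752×0.94988 = -0.291466 + 0.706866 = 0.415400.
Q̄ = (S₀/π) × [bracket] = (1361/π) × 0.415400 = 179.96 W/m².
Ratio Q̄_A / Q̄_B = 238.26 / 179.96 = 1.324.

Q̄_A / Q̄_B ≈ 1.32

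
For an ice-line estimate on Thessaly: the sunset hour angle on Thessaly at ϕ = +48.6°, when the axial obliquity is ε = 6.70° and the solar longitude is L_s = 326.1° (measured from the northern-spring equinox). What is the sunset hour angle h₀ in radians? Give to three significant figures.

h₀ = 1.50 rad

Solar declination: sin δ = sin ε · sin L_s = sin 6.70° × sin 326.1° = -0.06507, so δ = -3.731°.
cos h₀ = −tan ϕ · tan δ = −tan(+48.6°) × tan(-3.731°) = 0.0740, so h₀ = 1.4968 rad = 85.76°.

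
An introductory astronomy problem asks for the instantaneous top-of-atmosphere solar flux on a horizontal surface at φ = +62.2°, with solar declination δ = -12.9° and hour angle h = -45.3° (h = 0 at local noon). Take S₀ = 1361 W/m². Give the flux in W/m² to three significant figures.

cos θ_z = sin φ sin δ + cos φ cos δ cos h = -0.197483 + 0.319774 = 0.122291.
Flux = S₀ · cos θ_z = 1361 × 0.122291 = 166.4 W/m².

166 W/m²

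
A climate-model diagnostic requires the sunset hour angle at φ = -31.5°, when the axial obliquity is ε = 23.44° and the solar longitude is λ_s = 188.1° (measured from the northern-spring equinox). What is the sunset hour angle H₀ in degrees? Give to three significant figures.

H₀ = 92.0°

Solar declination: sin δ = sin ε · sin λ_s = sin 23.44° × sin 188.1° = -0.05605, so δ = -3.213°.
cos H₀ = −tan φ · tan δ = −tan(-31.5°) × tan(-3.213°) = -0.0344, so H₀ = 1.6052 rad = 91.97°.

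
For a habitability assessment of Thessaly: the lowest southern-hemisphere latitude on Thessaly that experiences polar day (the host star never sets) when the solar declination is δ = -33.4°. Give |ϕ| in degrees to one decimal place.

Polar day requires cos h₀ = −tan ϕ tan δ ≤ −1, i.e. tan ϕ tan δ ≥ 1.
The boundary is |tan ϕ| · |tan δ| = 1, so |ϕ| = 90° − |δ| = 90° − 33.4° = 56.6° in the southern hemisphere.

|ϕ| = 56.6°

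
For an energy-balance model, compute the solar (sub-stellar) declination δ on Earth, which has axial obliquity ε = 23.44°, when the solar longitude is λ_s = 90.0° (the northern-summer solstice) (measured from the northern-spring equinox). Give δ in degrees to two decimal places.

δ = +23.44°

sin δ = sin ε · sin λ_s = sin 23.44° × sin 90.0° = 0.397789.
δ = arcsin(0.397789) = +23.44°.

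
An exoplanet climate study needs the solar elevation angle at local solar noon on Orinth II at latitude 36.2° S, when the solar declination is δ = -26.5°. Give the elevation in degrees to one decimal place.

At local noon the hour angle is zero, so the zenith angle equals |φ − δ| = |-36.2° − (-26.500°)| = 9.700°.
Elevation = 90° − 9.700° = 80.3°.

80.3°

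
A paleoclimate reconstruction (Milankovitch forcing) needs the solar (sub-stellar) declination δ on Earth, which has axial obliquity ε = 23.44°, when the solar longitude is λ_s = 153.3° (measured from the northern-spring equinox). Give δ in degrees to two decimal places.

δ = +10.30°

sin δ = sin ε · sin λ_s = sin 23.44° × sin 153.3° = 0.178734.
δ = arcsin(0.178734) = +10.30°.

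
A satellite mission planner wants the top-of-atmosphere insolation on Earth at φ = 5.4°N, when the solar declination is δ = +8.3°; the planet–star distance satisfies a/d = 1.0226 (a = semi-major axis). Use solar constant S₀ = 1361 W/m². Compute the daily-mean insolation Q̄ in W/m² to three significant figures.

cos H₀ = −tan(+5.4°) tan(+8.300°) = -0.0138, H₀ = 1.5846 rad.
Bracket: H₀ sin φ sin δ + cos φ cos δ sin H₀ = 1.5846×0.09411×0.14436 + 0.99556×0.98953×0.99990 = 0.021528 + 0.985038 = 1.006566.
Inverse-square distance factor (a/d)² = 1.0226² = 1.045711.
Q̄ = (S₀/π) × 1.045711 × [bracket] = (1361/π) × 1.045711 × 1.006566 = 456.0 W/m².

Q̄ ≈ 456 W/m²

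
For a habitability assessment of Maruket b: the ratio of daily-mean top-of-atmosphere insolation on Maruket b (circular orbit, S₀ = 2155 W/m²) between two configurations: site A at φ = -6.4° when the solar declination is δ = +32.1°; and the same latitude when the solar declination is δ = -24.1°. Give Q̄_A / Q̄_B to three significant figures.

Q̄_A / Q̄_B ≈ 0.766

— Configuration A (φ=-6.4°):
cos H₀ = −tan(-6.4°) tan(+32.100°) = 0.0704, H₀ = 1.5004 rad.
Bracket: H₀ sin φ sin δ + cos φ cos δ sin H₀ = 1.5004×-0.11147×0.53140 + 0.99377×0.84712×0.99752 = -0.088876 + 0.839755 = 0.750879.
Q̄ = (S₀/π) × [bracket] = (2155/π) × 0.750879 = 515.07 W/m².
— Configuration B (φ=-6.4°):
cos H₀ = −tan(-6.4°) tan(-24.100°) = -0.0502, H₀ = 1.6210 rad.
Bracket: H₀ sin φ sin δ + cos φ cos δ sin H₀ = 1.6210×-0.11147×-0.40833 + 0.99377×0.91283×0.99874 = 0.073782 + 0.906000 = 0.979782.
Q̄ = (S₀/π) × [bracket] = (2155/π) × 0.979782 = 672.09 W/m².
Ratio Q̄_A / Q̄_B = 515.07 / 672.09 = 0.7664.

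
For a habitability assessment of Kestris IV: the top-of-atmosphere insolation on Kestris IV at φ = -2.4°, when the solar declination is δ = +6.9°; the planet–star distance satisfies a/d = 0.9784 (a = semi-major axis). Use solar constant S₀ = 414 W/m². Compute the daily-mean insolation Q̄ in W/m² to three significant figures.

Q̄ ≈ 124 W/m²

cos H₀ = −tan(-2.4°) tan(+6.900°) = 0.0051, H₀ = 1.5657 rad.
Bracket: H₀ sin φ sin δ + cos φ cos δ sin H₀ = 1.5657×-0.04188×0.12014 + 0.99912×0.99276×0.99999 = -0.007878 + 0.991876 = 0.983998.
Inverse-square distance factor (a/d)² = 0.9784² = 0.957267.
Q̄ = (S₀/π) × 0.957267 × [bracket] = (414/π) × 0.957267 × 0.983998 = 124.1 W/m².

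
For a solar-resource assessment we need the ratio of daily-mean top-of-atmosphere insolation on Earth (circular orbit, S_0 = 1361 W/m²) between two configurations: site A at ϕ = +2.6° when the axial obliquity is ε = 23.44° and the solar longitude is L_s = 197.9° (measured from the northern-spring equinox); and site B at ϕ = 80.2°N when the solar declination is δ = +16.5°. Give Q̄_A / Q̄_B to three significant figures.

Q̄_A / Q̄_B ≈ 1.12

— Configuration A (ϕ=+2.6°):
Solar declination: sin δ = sin ε · sin L_s = sin 23.44° × sin 197.9° = -0.12226, so δ = -7.023°.
cos h₀ = −tan(+2.6°) tan(-7.023°) = 0.0056, h₀ = 1.5652 rad.
Bracket: h₀ sin ϕ sin δ + cos ϕ cos δ sin h₀ = 1.5652×0.04536×-0.12226 + 0.99897×0.99250×0.99998 = -0.008680 + 0.991458 = 0.982778.
Q̄ = (S_0/π) × [bracket] = (1361/π) × 0.982778 = 425.76 W/m².
— Configuration B (ϕ=+80.2°):
cos h₀ = −tan(+80.2°) tan(+16.500°) = -1.7149 ≤ −1 ⇒ polar day, h₀ = π.
Bracket: h₀ sin ϕ sin δ + cos ϕ cos δ sin h₀ = 3.1416×0.98541×0.28402 + 0.17021×0.95882×0.00000 = 0.879259 + 0.000000 = 0.879259.
Q̄ = (S_0/π) × [bracket] = (1361/π) × 0.879259 = 380.91 W/m².
Ratio Q̄_A / Q̄_B = 425.76 / 380.91 = 1.118.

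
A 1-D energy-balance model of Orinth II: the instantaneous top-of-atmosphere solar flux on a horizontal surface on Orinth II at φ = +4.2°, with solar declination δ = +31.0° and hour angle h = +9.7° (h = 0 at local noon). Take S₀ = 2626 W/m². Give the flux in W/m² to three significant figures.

cos θ_z = sin φ sin δ + cos φ cos δ cos h = 0.037720 + 0.842644 = 0.880364.
Flux = S₀ · cos θ_z = 2626 × 0.880364 = 2312 W/m².

2.31e+03 W/m²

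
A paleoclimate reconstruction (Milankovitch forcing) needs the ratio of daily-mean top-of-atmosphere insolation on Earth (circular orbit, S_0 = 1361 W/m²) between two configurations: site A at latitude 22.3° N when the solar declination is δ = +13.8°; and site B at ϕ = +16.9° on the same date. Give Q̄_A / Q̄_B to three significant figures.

Q̄_A / Q̄_B ≈ 1.00

— Configuration A (ϕ=+22.3°):
cos h₀ = −tan(+22.3°) tan(+13.800°) = -0.1007, h₀ = 1.6717 rad.
Bracket: h₀ sin ϕ sin δ + cos ϕ cos δ sin h₀ = 1.6717×0.37946×0.23853 + 0.92521×0.97113×0.99491 = 0.151310 + 0.893926 = 1.045236.
Q̄ = (S_0/π) × [bracket] = (1361/π) × 1.045236 = 452.82 W/m².
— Configuration B (ϕ=+16.9°):
cos h₀ = −tan(+16.9°) tan(+13.800°) = -0.0746, h₀ = 1.6455 rad.
Bracket: h₀ sin ϕ sin δ + cos ϕ cos δ sin h₀ = 1.6455×0.29070×0.23853 + 0.95681×0.97113×0.99721 = 0.114100 + 0.926594 = 1.040694.
Q̄ = (S_0/π) × [bracket] = (1361/π) × 1.040694 = 450.85 W/m².
Ratio Q̄_A / Q̄_B = 452.82 / 450.85 = 1.004.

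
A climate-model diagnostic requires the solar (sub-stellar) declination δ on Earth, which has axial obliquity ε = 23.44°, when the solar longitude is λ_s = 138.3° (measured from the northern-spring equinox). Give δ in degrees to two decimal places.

δ = +15.34°

sin δ = sin ε · sin λ_s = sin 23.44° × sin 138.3° = 0.264621.
δ = arcsin(0.264621) = +15.34°.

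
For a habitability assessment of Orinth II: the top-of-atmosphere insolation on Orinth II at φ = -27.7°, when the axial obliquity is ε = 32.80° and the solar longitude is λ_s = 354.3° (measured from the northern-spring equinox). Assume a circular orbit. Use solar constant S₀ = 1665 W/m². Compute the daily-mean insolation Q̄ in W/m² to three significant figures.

Q̄ ≈ 490 W/m²

Solar declination: sin δ = sin ε · sin λ_s = sin 32.80° × sin 354.3° = -0.05380, so δ = -3.084°.
cos H₀ = −tan(-27.7°) tan(-3.084°) = -0.0283, H₀ = 1.5991 rad.
Bracket: H₀ sin φ sin δ + cos φ cos δ sin H₀ = 1.5991×-0.46484×-0.05380 + 0.88539×0.99855×0.99960 = 0.039991 + 0.883753 = 0.923744.
Q̄ = (S₀/π) × [bracket] = (1665/π) × 0.923744 = 489.6 W/m².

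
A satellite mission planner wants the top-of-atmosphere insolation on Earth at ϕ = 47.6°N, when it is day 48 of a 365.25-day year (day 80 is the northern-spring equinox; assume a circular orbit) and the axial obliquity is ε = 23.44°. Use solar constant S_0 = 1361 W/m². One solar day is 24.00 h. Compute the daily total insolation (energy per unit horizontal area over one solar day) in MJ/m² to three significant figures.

Solar longitude: L_s = 360° × (48 − 80)/365.25 = -31.540°, i.e. -31.540° + 360° = 328.460°.
sin δ = sin 23.44° × sin 328.460° = -0.20808, so δ = -12.010°.
cos h₀ = −tan(+47.6°) tan(-12.010°) = 0.2330, h₀ = 1.3357 rad.
Bracket: h₀ sin ϕ sin δ + cos ϕ cos δ sin h₀ = 1.3357×0.73846×-0.20808 + 0.67430×0.97811×0.97248 = -0.205242 + 0.641389 = 0.436147.
Q̄ = (S_0/π) × [bracket] = (1361/π) × 0.436147 = 188.95 W/m².
Daily total = Q̄ × 24.00 h × 3600 s/h = 188.95 × 24.00 × 3600 / 10⁶ = 16.33 MJ/m².

16.3 MJ/m²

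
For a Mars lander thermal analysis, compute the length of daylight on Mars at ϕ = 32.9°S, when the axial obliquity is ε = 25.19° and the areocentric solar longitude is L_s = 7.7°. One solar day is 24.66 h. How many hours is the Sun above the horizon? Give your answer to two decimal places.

12.04 h

sin δ = sin 25.19° × sin 7.7° = 0.05703, so δ = +3.269°.
cos h₀ = −tan ϕ · tan δ = −tan(-32.9°) × tan(+3.269°) = 0.0370, so h₀ = 1.5338 rad = 87.88°.
Daylight = 2h₀/(2π) × 24.66 h = (1.5338/π) × 24.66 = 12.04 h.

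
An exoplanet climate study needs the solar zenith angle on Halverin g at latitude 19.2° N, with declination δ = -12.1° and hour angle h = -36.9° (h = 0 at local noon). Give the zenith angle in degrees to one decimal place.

cos θ_z = sin ϕ sin δ + cos ϕ cos δ cos h = -0.068937 + 0.738425 = 0.669488.
θ_z = arccos(0.669488) = 48.0°.

θ_z = 48.0°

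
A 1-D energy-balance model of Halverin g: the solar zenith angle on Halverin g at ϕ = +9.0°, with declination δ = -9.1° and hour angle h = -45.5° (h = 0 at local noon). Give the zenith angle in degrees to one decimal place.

cos θ_z = sin ϕ sin δ + cos ϕ cos δ cos h = -0.024741 + 0.683567 = 0.658826.
θ_z = arccos(0.658826) = 48.8°.

θ_z = 48.8°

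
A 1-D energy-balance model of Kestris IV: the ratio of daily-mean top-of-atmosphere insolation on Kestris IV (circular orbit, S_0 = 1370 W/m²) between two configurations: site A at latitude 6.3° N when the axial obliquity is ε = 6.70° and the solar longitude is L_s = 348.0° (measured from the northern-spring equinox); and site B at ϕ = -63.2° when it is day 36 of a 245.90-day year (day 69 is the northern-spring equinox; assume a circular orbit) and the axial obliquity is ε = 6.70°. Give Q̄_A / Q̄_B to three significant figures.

Q̄_A / Q̄_B ≈ 1.71

— Configuration A (ϕ=+6.3°):
Solar declination: sin δ = sin ε · sin L_s = sin 6.70° × sin 348.0° = -0.02426, so δ = -1.390°.
cos h₀ = −tan(+6.3°) tan(-1.390°) = 0.0027, h₀ = 1.5681 rad.
Bracket: h₀ sin ϕ sin δ + cos ϕ cos δ sin h₀ = 1.5681×0.10973×-0.02426 + 0.99396×0.99971×1.00000 = -0.004174 + 0.993672 = 0.989498.
Q̄ = (S_0/π) × [bracket] = (1370/π) × 0.989498 = 431.50 W/m².
— Configuration B (ϕ=-63.2°):
Solar longitude: L_s = 360° × (36 − 69)/245.90 = -48.312°, i.e. -48.312° + 360° = 311.688°.
sin δ = sin 6.70° × sin 311.688° = -0.08713, so δ = -4.998°.
cos h₀ = −tan(-63.2°) tan(-4.998°) = -0.1731, h₀ = 1.7448 rad.
Bracket: h₀ sin ϕ sin δ + cos ϕ cos δ sin h₀ = 1.7448×-0.89259×-0.08713 + 0.45088×0.99620×0.98490 = 0.135695 + 0.442384 = 0.578079.
Q̄ = (S_0/π) × [bracket] = (1370/π) × 0.578079 = 252.09 W/m².
Ratio Q̄_A / Q̄_B = 431.50 / 252.09 = 1.712.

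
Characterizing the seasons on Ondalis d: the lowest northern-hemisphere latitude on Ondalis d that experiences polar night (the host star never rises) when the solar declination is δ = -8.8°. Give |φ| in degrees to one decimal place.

|φ| = 81.2°

Polar night requires cos H₀ = −tan φ tan δ ≥ 1, i.e. tan φ tan δ ≤ −1.
The boundary is |tan φ| · |tan δ| = 1, so |φ| = 90° − |δ| = 90° − 8.8° = 81.2° in the northern hemisphere.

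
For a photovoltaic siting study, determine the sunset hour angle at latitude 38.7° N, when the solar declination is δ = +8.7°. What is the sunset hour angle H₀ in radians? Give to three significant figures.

H₀ = 1.69 rad

cos H₀ = −tan φ · tan δ = −tan(+38.7°) × tan(+8.700°) = -0.1226, so H₀ = 1.6937 rad = 97.04°.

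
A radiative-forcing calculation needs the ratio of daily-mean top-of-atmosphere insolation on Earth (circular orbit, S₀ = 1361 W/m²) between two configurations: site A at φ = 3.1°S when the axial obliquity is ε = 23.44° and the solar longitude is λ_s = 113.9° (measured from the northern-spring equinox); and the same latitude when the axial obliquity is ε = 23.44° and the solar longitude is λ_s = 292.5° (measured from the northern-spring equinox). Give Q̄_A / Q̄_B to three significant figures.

Q̄_A / Q̄_B ≈ 0.937

— Configuration A (φ=-3.1°):
Solar declination: sin δ = sin ε · sin λ_s = sin 23.44° × sin 113.9° = 0.36368, so δ = +21.326°.
cos H₀ = −tan(-3.1°) tan(+21.326°) = 0.0211, H₀ = 1.5497 rad.
Bracket: H₀ sin φ sin δ + cos φ cos δ sin H₀ = 1.5497×-0.05408×0.36368 + 0.99854×0.93152×0.99978 = -0.030479 + 0.929955 = 0.899476.
Q̄ = (S₀/π) × [bracket] = (1361/π) × 0.899476 = 389.67 W/m².
— Configuration B (φ=-3.1°):
Solar declination: sin δ = sin ε · sin λ_s = sin 23.44° × sin 292.5° = -0.36751, so δ = -21.562°.
cos H₀ = −tan(-3.1°) tan(-21.562°) = -0.0214, H₀ = 1.5922 rad.
Bracket: H₀ sin φ sin δ + cos φ cos δ sin H₀ = 1.5922×-0.05408×-0.36751 + 0.99854×0.93002×0.99977 = 0.031645 + 0.928449 = 0.960094.
Q̄ = (S₀/π) × [bracket] = (1361/π) × 0.960094 = 415.93 W/m².
Ratio Q̄_A / Q̄_B = 389.67 / 415.93 = 0.9369.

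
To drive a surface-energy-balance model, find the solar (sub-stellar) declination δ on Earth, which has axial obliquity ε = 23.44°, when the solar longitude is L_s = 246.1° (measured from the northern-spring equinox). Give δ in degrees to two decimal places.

δ = -21.33°

sin δ = sin ε · sin L_s = sin 23.44° × sin 246.1° = -0.363680.
δ = arcsin(-0.363680) = -21.33°.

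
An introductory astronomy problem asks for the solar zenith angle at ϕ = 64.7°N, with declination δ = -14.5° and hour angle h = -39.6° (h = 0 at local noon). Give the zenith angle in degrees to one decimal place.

cos θ_z = sin ϕ sin δ + cos ϕ cos δ cos h = -0.226364 + 0.318796 = 0.092432.
θ_z = arccos(0.092432) = 84.7°.

θ_z = 84.7°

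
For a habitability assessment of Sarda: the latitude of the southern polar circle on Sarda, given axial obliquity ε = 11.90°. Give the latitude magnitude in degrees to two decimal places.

78.10°

The polar circle is the lowest latitude that experiences at least one full rotation of continuous darkness at the northern-summer solstice; it lies at |φ| = 90° − ε = 90° − 11.90° = 78.10°.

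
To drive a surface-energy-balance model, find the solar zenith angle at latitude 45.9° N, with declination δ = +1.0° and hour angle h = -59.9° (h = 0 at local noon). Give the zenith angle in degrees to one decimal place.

θ_z = 68.8°

cos θ_z = sin ϕ sin δ + cos ϕ cos δ cos h = 0.012533 + 0.348955 = 0.361488.
θ_z = arccos(0.361488) = 68.8°.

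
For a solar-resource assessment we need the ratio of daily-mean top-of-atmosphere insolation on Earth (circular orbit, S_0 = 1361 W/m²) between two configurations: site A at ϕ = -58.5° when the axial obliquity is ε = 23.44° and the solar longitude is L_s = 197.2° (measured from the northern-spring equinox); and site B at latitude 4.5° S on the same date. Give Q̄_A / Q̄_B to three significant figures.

— Configuration A (ϕ=-58.5°):
Solar declination: sin δ = sin ε · sin L_s = sin 23.44° × sin 197.2° = -0.11763, so δ = -6.755°.
cos h₀ = −tan(-58.5°) tan(-6.755°) = -0.1933, h₀ = 1.7653 rad.
Bracket: h₀ sin ϕ sin δ + cos ϕ cos δ sin h₀ = 1.7653×-0.85264×-0.11763 + 0.52250×0.99306×0.98114 = 0.177053 + 0.509088 = 0.686141.
Q̄ = (S_0/π) × [bracket] = (1361/π) × 0.686141 = 297.25 W/m².
— Configuration B (ϕ=-4.5°):
cos h₀ = −tan(-4.5°) tan(-6.755°) = -0.0093, h₀ = 1.5801 rad.
Bracket: h₀ sin ϕ sin δ + cos ϕ cos δ sin h₀ = 1.5801×-0.07846×-0.11763 + 0.99692×0.99306×0.99996 = 0.014583 + 0.989962 = 1.004545.
Q̄ = (S_0/π) × [bracket] = (1361/π) × 1.004545 = 435.19 W/m².
Ratio Q̄_A / Q̄_B = 297.25 / 435.19 = 0.6830.

Q̄_A / Q̄_B ≈ 0.683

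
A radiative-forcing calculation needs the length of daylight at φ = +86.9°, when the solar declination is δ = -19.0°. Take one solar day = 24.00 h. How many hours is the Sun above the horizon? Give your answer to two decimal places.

cos H₀ = −tan φ · tan δ = 6.3578 ≥ 1, so the Sun never rises (polar night) and H₀ = 0.
Daylight = 2H₀/(2π) × 24.00 h = (0.0000/π) × 24.00 = 0.00 h.

0.00 h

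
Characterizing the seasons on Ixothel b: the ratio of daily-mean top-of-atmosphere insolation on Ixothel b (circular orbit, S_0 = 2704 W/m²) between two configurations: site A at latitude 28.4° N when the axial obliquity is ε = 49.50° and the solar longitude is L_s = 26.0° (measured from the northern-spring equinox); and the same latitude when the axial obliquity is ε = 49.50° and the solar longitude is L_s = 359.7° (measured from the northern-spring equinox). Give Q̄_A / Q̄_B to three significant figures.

Q̄_A / Q̄_B ≈ 1.25

— Configuration A (ϕ=+28.4°):
Solar declination: sin δ = sin ε · sin L_s = sin 49.50° × sin 26.0° = 0.33334, so δ = +19.472°.
cos h₀ = −tan(+28.4°) tan(+19.472°) = -0.1912, h₀ = 1.7632 rad.
Bracket: h₀ sin ϕ sin δ + cos ϕ cos δ sin h₀ = 1.7632×0.47562×0.33334 + 0.87965×0.94281×0.98156 = 0.279543 + 0.814050 = 1.093593.
Q̄ = (S_0/π) × [bracket] = (2704/π) × 1.093593 = 941.27 W/m².
— Configuration B (ϕ=+28.4°):
Solar declination: sin δ = sin ε · sin L_s = sin 49.50° × sin 359.7° = -0.00398, so δ = -0.228°.
cos h₀ = −tan(+28.4°) tan(-0.228°) = 0.0022, h₀ = 1.5686 rad.
Bracket: h₀ sin ϕ sin δ + cos ϕ cos δ sin h₀ = 1.5686×0.47562×-0.00398 + 0.87965×0.99999×1.00000 = -0.002969 + 0.879641 = 0.876672.
Q̄ = (S_0/π) × [bracket] = (2704/π) × 0.876672 = 754.56 W/m².
Ratio Q̄_A / Q̄_B = 941.27 / 754.56 = 1.247.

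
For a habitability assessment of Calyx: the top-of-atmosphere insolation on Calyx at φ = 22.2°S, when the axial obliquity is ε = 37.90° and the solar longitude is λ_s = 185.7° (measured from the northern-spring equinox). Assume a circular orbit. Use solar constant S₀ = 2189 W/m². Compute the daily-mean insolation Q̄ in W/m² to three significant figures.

Q̄ ≈ 669 W/m²

Solar declination: sin δ = sin ε · sin λ_s = sin 37.90° × sin 185.7° = -0.06101, so δ = -3.498°.
cos H₀ = −tan(-22.2°) tan(-3.498°) = -0.0249, H₀ = 1.5957 rad.
Bracket: H₀ sin φ sin δ + cos φ cos δ sin H₀ = 1.5957×-0.37784×-0.06101 + 0.92587×0.99814×0.99969 = 0.036784 + 0.923861 = 0.960645.
Q̄ = (S₀/π) × [bracket] = (2189/π) × 0.960645 = 669.4 W/m².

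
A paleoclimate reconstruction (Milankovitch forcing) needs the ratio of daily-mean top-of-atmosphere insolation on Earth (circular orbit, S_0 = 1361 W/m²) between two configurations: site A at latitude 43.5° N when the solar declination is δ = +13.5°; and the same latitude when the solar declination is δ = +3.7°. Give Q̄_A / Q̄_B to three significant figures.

Q̄_A / Q̄_B ≈ 1.23

— Configuration A (ϕ=+43.5°):
cos h₀ = −tan(+43.5°) tan(+13.500°) = -0.2278, h₀ = 1.8006 rad.
Bracket: h₀ sin ϕ sin δ + cos ϕ cos δ sin h₀ = 1.8006×0.68835×0.23345 + 0.72537×0.97237×0.97370 = 0.289348 + 0.686778 = 0.976126.
Q̄ = (S_0/π) × [bracket] = (1361/π) × 0.976126 = 422.88 W/m².
— Configuration B (ϕ=+43.5°):
cos h₀ = −tan(+43.5°) tan(+3.700°) = -0.0614, h₀ = 1.6322 rad.
Bracket: h₀ sin ϕ sin δ + cos ϕ cos δ sin h₀ = 1.6322×0.68835×0.06453 + 0.72537×0.99792×0.99812 = 0.072501 + 0.722500 = 0.795001.
Q̄ = (S_0/π) × [bracket] = (1361/π) × 0.795001 = 344.41 W/m².
Ratio Q̄_A / Q̄_B = 422.88 / 344.41 = 1.228.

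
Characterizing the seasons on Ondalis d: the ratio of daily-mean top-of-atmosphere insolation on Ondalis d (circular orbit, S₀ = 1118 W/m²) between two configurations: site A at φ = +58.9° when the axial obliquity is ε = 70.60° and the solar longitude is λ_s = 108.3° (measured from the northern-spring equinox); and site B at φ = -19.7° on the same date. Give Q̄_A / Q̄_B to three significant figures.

— Configuration A (φ=+58.9°):
Solar declination: sin δ = sin ε · sin λ_s = sin 70.60° × sin 108.3° = 0.89552, so δ = +63.575°.
cos H₀ = −tan(+58.9°) tan(+63.575°) = -3.3358 ≤ −1 ⇒ polar day, H₀ = π.
Bracket: H₀ sin φ sin δ + cos φ cos δ sin H₀ = 3.1416×0.85627×0.89552 + 0.51653×0.44502×0.00000 = 2.409001 + 0.000000 = 2.409001.
Q̄ = (S₀/π) × [bracket] = (1118/π) × 2.409001 = 857.29 W/m².
— Configuration B (φ=-19.7°):
cos H₀ = −tan(-19.7°) tan(+63.575°) = 0.7205, H₀ = 0.7663 rad.
Bracket: H₀ sin φ sin δ + cos φ cos δ sin H₀ = 0.7663×-0.33710×0.89552 + 0.94147×0.44502×0.69345 = -0.231330 + 0.290537 = 0.059207.
Q̄ = (S₀/π) × [bracket] = (1118/π) × 0.059207 = 21.070 W/m².
Ratio Q̄_A / Q̄_B = 857.29 / 21.070 = 40.69.

Q̄_A / Q̄_B ≈ 40.7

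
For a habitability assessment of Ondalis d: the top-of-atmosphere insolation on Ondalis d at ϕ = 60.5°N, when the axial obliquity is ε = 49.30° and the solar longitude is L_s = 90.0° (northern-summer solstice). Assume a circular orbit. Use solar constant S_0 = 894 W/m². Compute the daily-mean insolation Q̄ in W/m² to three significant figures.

Solar declination: sin δ = sin ε · sin L_s = sin 49.30° × sin 90.0° = 0.75813, so δ = +49.300°.
cos h₀ = −tan(+60.5°) tan(+49.300°) = -2.0549 ≤ −1 ⇒ polar day, h₀ = π.
Bracket: h₀ sin ϕ sin δ + cos ϕ cos δ sin h₀ = 3.1416×0.87036×0.75813 + 0.49242×0.65210×0.00000 = 2.072972 + 0.000000 = 2.072972.
Q̄ = (S_0/π) × [bracket] = (894/π) × 2.072972 = 589.9 W/m².

Q̄ ≈ 590 W/m²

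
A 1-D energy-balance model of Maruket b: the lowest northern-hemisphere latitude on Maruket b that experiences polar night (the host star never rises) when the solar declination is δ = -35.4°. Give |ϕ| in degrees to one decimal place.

Polar night requires cos h₀ = −tan ϕ tan δ ≥ 1, i.e. tan ϕ tan δ ≤ −1.
The boundary is |tan ϕ| · |tan δ| = 1, so |ϕ| = 90° − |δ| = 90° − 35.4° = 54.6° in the northern hemisphere.

|ϕ| = 54.6°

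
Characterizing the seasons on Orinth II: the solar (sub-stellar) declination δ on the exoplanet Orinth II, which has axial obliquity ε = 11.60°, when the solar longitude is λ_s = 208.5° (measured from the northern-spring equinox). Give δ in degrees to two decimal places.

δ = -5.51°

sin δ = sin ε · sin λ_s = sin 11.60° × sin 208.5° = -0.095946.
δ = arcsin(-0.095946) = -5.51°.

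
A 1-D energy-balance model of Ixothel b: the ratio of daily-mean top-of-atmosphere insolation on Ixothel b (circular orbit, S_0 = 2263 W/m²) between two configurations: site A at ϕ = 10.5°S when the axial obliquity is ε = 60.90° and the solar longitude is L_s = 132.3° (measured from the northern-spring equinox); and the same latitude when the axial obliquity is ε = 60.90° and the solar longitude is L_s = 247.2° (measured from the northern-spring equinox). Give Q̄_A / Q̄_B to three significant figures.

Q̄_A / Q̄_B ≈ 0.691

— Configuration A (ϕ=-10.5°):
Solar declination: sin δ = sin ε · sin L_s = sin 60.90° × sin 132.3° = 0.64627, so δ = +40.261°.
cos h₀ = −tan(-10.5°) tan(+40.261°) = 0.1570, h₀ = 1.4132 rad.
Bracket: h₀ sin ϕ sin δ + cos ϕ cos δ sin h₀ = 1.4132×-0.18224×0.64627 + 0.98325×0.76311×0.98760 = -0.166441 + 0.741024 = 0.574583.
Q̄ = (S_0/π) × [bracket] = (2263/π) × 0.574583 = 413.89 W/m².
— Configuration B (ϕ=-10.5°):
Solar declination: sin δ = sin ε · sin L_s = sin 60.90° × sin 247.2° = -0.80550, so δ = -53.658°.
cos h₀ = −tan(-10.5°) tan(-53.658°) = -0.2519, h₀ = 1.8255 rad.
Bracket: h₀ sin ϕ sin δ + cos ϕ cos δ sin h₀ = 1.8255×-0.18224×-0.80550 + 0.98325×0.59260×0.96775 = 0.267973 + 0.563883 = 0.831856.
Q̄ = (S_0/π) × [bracket] = (2263/π) × 0.831856 = 599.22 W/m².
Ratio Q̄_A / Q̄_B = 413.89 / 599.22 = 0.6907.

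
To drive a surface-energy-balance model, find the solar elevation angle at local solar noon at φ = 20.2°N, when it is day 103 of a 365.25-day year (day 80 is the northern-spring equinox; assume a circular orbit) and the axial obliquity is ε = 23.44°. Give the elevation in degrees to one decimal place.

78.6°

Solar longitude: λ_s = 360° × (103 − 80)/365.25 = 22.669°.
sin δ = sin 23.44° × sin 22.669° = 0.15331, so δ = +8.819°.
At local noon the hour angle is zero, so the zenith angle equals |φ − δ| = |+20.2° − (+8.819°)| = 11.381°.
Elevation = 90° − 11.381° = 78.6°.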